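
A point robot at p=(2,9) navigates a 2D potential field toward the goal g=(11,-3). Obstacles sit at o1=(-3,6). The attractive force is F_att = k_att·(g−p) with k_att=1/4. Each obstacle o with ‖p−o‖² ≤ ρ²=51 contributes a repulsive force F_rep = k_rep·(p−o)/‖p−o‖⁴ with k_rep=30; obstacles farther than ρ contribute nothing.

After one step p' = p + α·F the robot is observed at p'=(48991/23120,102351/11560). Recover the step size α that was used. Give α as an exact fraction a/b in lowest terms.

α = 1/20

F_att = 1/4·(g−p) = 1/4·(9,-12) = (2.2500,-3.0000)
o1: d²=34 ≤ ρ²=51; F_rep = 30·(5,3)/34² = (0.1298,0.0779)
F = F_att + ΣF_rep = (2.3798,-2.9221)
Δp = p'−p = (0.1190,-0.1461); α = Δx/Fx = (2751/23120) / (2751/1156) = 1/20
check: Δy/Fy = (-1689/11560) / (-1689/578) = 1/20 ✓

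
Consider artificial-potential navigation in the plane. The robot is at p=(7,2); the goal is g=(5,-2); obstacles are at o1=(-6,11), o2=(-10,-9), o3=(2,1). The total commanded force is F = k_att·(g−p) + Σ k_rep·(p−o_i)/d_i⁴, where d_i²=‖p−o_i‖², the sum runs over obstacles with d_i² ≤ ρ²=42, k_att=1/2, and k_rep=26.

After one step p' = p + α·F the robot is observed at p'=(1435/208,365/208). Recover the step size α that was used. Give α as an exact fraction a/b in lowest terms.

α = 1/8

F_att = 1/2·(g−p) = 1/2·(-2,-4) = (-1.0000,-2.0000)
o1: d²=250 > ρ²=42 → inactive
o2: d²=410 > ρ²=42 → inactive
o3: d²=26 ≤ ρ²=42; F_rep = 26·(5,1)/26² = (0.1923,0.0385)
F = F_att + ΣF_rep = (-0.8077,-1.9615)
Δp = p'−p = (-0.1010,-0.2452); α = Δx/Fx = (-21/208) / (-21/26) = 1/8
check: Δy/Fy = (-51/208) / (-51/26) = 1/8 ✓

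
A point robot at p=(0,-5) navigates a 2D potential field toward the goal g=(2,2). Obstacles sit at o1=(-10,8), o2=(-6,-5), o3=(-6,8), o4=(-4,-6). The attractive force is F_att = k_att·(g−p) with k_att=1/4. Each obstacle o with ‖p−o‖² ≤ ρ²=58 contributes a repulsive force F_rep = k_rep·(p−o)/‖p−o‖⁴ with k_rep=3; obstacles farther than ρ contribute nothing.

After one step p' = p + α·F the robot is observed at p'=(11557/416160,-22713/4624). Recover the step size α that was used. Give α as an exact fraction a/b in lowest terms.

α = 1/20

F_att = 1/4·(g−p) = 1/4·(2,7) = (0.5000,1.7500)
o1: d²=269 > ρ²=58 → inactive
o2: d²=36 ≤ ρ²=58; F_rep = 3·(6,0)/36² = (0.0139,0.0000)
o3: d²=205 > ρ²=58 → inactive
o4: d²=17 ≤ ρ²=58; F_rep = 3·(4,1)/17² = (0.0415,0.0104)
F = F_att + ΣF_rep = (0.5554,1.7604)
Δp = p'−p = (0.0278,0.0880); α = Δx/Fx = (11557/416160) / (11557/20808) = 1/20
check: Δy/Fy = (407/4624) / (2035/1156) = 1/20 ✓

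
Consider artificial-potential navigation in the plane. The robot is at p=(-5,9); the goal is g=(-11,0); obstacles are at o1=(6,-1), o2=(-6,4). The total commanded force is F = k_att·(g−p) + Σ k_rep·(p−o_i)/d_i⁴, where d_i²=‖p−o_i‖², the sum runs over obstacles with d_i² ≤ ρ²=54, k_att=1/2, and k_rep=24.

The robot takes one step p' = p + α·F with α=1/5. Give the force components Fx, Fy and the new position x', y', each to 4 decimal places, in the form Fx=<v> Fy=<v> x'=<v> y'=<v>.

Fx=-2.9645 Fy=-4.3225 x'=-5.5929 y'=8.1355

F_att = 1/2·(g−p) = 1/2·(-6,-9) = (-3.0000,-4.5000)
o1: d²=221 > ρ²=54 → inactive
o2: d²=26 ≤ ρ²=54; F_rep = 24·(1,5)/26² = (0.0355,0.1775)
F = F_att + ΣF_rep = (-2.9645,-4.3225)
p' = p + 1/5·F = (-5.5929,8.1355)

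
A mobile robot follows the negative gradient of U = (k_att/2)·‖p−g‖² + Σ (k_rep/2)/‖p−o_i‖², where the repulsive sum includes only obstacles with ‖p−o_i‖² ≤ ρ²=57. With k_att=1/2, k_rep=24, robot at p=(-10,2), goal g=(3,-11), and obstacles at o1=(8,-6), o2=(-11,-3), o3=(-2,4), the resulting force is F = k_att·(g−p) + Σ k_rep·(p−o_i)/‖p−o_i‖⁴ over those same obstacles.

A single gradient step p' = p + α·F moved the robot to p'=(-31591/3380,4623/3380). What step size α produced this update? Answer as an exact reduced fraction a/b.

α = 1/10

F_att = 1/2·(g−p) = 1/2·(13,-13) = (6.5000,-6.5000)
o1: d²=388 > ρ²=57 → inactive
o2: d²=26 ≤ ρ²=57; F_rep = 24·(1,5)/26² = (0.0355,0.1775)
o3: d²=68 > ρ²=57 → inactive
F = F_att + ΣF_rep = (6.5355,-6.3225)
Δp = p'−p = (0.6536,-0.6322); α = Δx/Fx = (2209/3380) / (2209/338) = 1/10
check: Δy/Fy = (-2137/3380) / (-2137/338) = 1/10 ✓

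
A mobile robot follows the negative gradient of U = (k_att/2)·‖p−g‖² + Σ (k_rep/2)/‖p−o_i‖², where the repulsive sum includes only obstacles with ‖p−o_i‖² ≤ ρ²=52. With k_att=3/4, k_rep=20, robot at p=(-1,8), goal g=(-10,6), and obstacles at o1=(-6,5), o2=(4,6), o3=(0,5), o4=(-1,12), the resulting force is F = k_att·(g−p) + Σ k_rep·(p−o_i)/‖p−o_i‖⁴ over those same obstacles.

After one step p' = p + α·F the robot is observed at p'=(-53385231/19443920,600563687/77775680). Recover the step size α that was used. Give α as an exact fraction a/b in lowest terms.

F_att = 3/4·(g−p) = 3/4·(-9,-2) = (-6.7500,-1.5000)
o1: d²=34 ≤ ρ²=52; F_rep = 20·(5,3)/34² = (0.0865,0.0519)
o2: d²=29 ≤ ρ²=52; F_rep = 20·(-5,2)/29² = (-0.1189,0.0476)
o3: d²=10 ≤ ρ²=52; F_rep = 20·(-1,3)/10² = (-0.2000,0.6000)
o4: d²=16 ≤ ρ²=52; F_rep = 20·(0,-4)/16² = (0.0000,-0.3125)
F = F_att + ΣF_rep = (-6.9824,-1.1130)
Δp = p'−p = (-1.7456,-0.2783); α = Δx/Fx = (-33941311/19443920) / (-33941311/4860980) = 1/4
check: Δy/Fy = (-21641753/77775680) / (-21641753/19443920) = 1/4 ✓

α = 1/4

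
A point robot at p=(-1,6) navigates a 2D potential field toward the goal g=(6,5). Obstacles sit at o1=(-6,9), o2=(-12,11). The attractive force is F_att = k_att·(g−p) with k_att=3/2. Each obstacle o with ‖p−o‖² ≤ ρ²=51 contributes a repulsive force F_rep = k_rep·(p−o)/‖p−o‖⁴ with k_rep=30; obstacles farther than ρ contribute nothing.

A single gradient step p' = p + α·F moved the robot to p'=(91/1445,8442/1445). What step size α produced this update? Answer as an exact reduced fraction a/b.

α = 1/10

F_att = 3/2·(g−p) = 3/2·(7,-1) = (10.5000,-1.5000)
o1: d²=34 ≤ ρ²=51; F_rep = 30·(5,-3)/34² = (0.1298,-0.0779)
o2: d²=146 > ρ²=51 → inactive
F = F_att + ΣF_rep = (10.6298,-1.5779)
Δp = p'−p = (1.0630,-0.1578); α = Δx/Fx = (1536/1445) / (3072/289) = 1/10
check: Δy/Fy = (-228/1445) / (-456/289) = 1/10 ✓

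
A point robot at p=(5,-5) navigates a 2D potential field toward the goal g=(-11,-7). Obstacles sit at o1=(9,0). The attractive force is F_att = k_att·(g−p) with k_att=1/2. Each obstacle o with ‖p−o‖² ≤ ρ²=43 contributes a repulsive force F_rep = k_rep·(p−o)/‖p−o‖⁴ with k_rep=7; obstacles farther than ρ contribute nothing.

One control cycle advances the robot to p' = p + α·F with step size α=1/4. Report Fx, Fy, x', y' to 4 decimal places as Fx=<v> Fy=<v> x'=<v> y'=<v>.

F_att = 1/2·(g−p) = 1/2·(-16,-2) = (-8.0000,-1.0000)
o1: d²=41 ≤ ρ²=43; F_rep = 7·(-4,-5)/41² = (-0.0167,-0.0208)
F = F_att + ΣF_rep = (-8.0167,-1.0208)
p' = p + 1/4·F = (2.9958,-5.2552)

Fx=-8.0167 Fy=-1.0208 x'=2.9958 y'=-5.2552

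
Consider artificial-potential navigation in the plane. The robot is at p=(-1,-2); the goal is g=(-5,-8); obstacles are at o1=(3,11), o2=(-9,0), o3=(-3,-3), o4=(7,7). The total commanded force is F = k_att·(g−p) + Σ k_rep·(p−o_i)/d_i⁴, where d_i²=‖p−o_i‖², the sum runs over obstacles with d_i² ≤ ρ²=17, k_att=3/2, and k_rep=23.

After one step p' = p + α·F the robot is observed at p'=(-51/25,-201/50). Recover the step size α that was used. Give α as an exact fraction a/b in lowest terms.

F_att = 3/2·(g−p) = 3/2·(-4,-6) = (-6.0000,-9.0000)
o1: d²=185 > ρ²=17 → inactive
o2: d²=68 > ρ²=17 → inactive
o3: d²=5 ≤ ρ²=17; F_rep = 23·(2,1)/5² = (1.8400,0.9200)
o4: d²=145 > ρ²=17 → inactive
F = F_att + ΣF_rep = (-4.1600,-8.0800)
Δp = p'−p = (-1.0400,-2.0200); α = Δx/Fx = (-26/25) / (-104/25) = 1/4
check: Δy/Fy = (-101/50) / (-202/25) = 1/4 ✓

α = 1/4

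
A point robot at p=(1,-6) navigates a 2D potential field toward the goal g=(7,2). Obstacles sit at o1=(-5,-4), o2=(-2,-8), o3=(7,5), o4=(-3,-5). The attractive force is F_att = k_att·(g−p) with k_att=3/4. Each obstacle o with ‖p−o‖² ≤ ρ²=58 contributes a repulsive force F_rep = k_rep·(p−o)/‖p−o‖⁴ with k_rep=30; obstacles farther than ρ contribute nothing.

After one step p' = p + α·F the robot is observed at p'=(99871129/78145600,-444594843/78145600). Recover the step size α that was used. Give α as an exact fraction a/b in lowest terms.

F_att = 3/4·(g−p) = 3/4·(6,8) = (4.5000,6.0000)
o1: d²=40 ≤ ρ²=58; F_rep = 30·(6,-2)/40² = (0.1125,-0.0375)
o2: d²=13 ≤ ρ²=58; F_rep = 30·(3,2)/13² = (0.5325,0.3550)
o3: d²=157 > ρ²=58 → inactive
o4: d²=17 ≤ ρ²=58; F_rep = 30·(4,-1)/17² = (0.4152,-0.1038)
F = F_att + ΣF_rep = (5.5603,6.2137)
Δp = p'−p = (0.2780,0.3107); α = Δx/Fx = (21725529/78145600) / (21725529/3907280) = 1/20
check: Δy/Fy = (24278757/78145600) / (24278757/3907280) = 1/20 ✓

α = 1/20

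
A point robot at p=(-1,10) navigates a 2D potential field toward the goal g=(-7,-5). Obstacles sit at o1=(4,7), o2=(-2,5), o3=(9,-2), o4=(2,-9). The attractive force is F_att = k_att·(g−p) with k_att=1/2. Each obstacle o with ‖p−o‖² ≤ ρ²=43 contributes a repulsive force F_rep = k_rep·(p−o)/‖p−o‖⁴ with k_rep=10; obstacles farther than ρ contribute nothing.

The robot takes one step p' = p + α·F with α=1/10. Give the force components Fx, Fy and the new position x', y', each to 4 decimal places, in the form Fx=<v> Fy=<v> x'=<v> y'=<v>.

F_att = 1/2·(g−p) = 1/2·(-6,-15) = (-3.0000,-7.5000)
o1: d²=34 ≤ ρ²=43; F_rep = 10·(-5,3)/34² = (-0.0433,0.0260)
o2: d²=26 ≤ ρ²=43; F_rep = 10·(1,5)/26² = (0.0148,0.0740)
o3: d²=244 > ρ²=43 → inactive
o4: d²=370 > ρ²=43 → inactive
F = F_att + ΣF_rep = (-3.0285,-7.4001)
p' = p + 1/10·F = (-1.3028,9.2600)

Fx=-3.0285 Fy=-7.4001 x'=-1.3028 y'=9.2600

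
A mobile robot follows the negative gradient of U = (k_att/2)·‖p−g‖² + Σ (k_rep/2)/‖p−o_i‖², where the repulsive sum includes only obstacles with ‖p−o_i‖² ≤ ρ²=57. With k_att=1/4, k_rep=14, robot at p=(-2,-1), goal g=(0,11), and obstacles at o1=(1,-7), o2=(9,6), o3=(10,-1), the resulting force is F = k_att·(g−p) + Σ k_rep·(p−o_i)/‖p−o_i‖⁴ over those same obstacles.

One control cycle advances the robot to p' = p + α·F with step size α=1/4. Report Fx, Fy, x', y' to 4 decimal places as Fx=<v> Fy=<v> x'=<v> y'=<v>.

Fx=0.4793 Fy=3.0415 x'=-1.8802 y'=-0.2396

F_att = 1/4·(g−p) = 1/4·(2,12) = (0.5000,3.0000)
o1: d²=45 ≤ ρ²=57; F_rep = 14·(-3,6)/45² = (-0.0207,0.0415)
o2: d²=170 > ρ²=57 → inactive
o3: d²=144 > ρ²=57 → inactive
F = F_att + ΣF_rep = (0.4793,3.0415)
p' = p + 1/4·F = (-1.8802,-0.2396)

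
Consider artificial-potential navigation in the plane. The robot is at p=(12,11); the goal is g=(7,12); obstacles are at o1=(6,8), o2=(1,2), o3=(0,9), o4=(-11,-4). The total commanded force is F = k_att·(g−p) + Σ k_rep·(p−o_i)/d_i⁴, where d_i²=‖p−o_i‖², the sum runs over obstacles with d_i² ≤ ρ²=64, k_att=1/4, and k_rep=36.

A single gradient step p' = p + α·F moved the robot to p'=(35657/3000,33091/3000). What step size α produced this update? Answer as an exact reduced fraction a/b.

F_att = 1/4·(g−p) = 1/4·(-5,1) = (-1.2500,0.2500)
o1: d²=45 ≤ ρ²=64; F_rep = 36·(6,3)/45² = (0.1067,0.0533)
o2: d²=202 > ρ²=64 → inactive
o3: d²=148 > ρ²=64 → inactive
o4: d²=754 > ρ²=64 → inactive
F = F_att + ΣF_rep = (-1.1433,0.3033)
Δp = p'−p = (-0.1143,0.0303); α = Δx/Fx = (-343/3000) / (-343/300) = 1/10
check: Δy/Fy = (91/3000) / (91/300) = 1/10 ✓

α = 1/10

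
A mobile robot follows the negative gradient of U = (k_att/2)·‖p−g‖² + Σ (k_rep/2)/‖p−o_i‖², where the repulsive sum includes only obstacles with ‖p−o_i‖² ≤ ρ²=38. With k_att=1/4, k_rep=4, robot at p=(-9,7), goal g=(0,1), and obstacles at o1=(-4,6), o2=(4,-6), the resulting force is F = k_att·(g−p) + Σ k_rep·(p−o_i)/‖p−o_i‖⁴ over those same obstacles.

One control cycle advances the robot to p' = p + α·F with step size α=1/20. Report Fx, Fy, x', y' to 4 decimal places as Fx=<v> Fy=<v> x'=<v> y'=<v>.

Fx=2.2204 Fy=-1.4941 x'=-8.8890 y'=6.9253

F_att = 1/4·(g−p) = 1/4·(9,-6) = (2.2500,-1.5000)
o1: d²=26 ≤ ρ²=38; F_rep = 4·(-5,1)/26² = (-0.0296,0.0059)
o2: d²=338 > ρ²=38 → inactive
F = F_att + ΣF_rep = (2.2204,-1.4941)
p' = p + 1/20·F = (-8.8890,6.9253)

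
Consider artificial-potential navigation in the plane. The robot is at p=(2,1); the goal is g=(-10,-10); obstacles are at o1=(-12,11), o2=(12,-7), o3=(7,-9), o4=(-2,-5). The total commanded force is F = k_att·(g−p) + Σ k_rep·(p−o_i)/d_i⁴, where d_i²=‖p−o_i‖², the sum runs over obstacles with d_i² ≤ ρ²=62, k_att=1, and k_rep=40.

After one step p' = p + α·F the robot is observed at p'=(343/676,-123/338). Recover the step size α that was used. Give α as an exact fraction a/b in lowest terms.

α = 1/8

F_att = 1·(g−p) = 1·(-12,-11) = (-12.0000,-11.0000)
o1: d²=296 > ρ²=62 → inactive
o2: d²=164 > ρ²=62 → inactive
o3: d²=125 > ρ²=62 → inactive
o4: d²=52 ≤ ρ²=62; F_rep = 40·(4,6)/52² = (0.0592,0.0888)
F = F_att + ΣF_rep = (-11.9408,-10.9112)
Δp = p'−p = (-1.4926,-1.3639); α = Δx/Fx = (-1009/676) / (-2018/169) = 1/8
check: Δy/Fy = (-461/338) / (-1844/169) = 1/8 ✓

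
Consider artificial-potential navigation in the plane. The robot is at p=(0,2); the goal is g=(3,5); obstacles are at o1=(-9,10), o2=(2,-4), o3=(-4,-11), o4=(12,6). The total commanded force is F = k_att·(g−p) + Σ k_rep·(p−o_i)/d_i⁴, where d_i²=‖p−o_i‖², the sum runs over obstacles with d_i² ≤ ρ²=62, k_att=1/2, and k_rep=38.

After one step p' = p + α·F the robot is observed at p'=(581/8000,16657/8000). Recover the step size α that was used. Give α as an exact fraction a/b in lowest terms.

α = 1/20

F_att = 1/2·(g−p) = 1/2·(3,3) = (1.5000,1.5000)
o1: d²=145 > ρ²=62 → inactive
o2: d²=40 ≤ ρ²=62; F_rep = 38·(-2,6)/40² = (-0.0475,0.1425)
o3: d²=185 > ρ²=62 → inactive
o4: d²=160 > ρ²=62 → inactive
F = F_att + ΣF_rep = (1.4525,1.6425)
Δp = p'−p = (0.0726,0.0821); α = Δx/Fx = (581/8000) / (581/400) = 1/20
check: Δy/Fy = (657/8000) / (657/400) = 1/20 ✓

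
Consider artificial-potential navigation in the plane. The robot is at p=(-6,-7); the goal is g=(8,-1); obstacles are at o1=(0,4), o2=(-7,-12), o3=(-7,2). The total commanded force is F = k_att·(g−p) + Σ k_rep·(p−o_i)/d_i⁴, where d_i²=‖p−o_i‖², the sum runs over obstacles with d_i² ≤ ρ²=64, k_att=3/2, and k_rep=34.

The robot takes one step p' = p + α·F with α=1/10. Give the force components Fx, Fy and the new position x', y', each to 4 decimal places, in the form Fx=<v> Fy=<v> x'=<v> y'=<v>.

F_att = 3/2·(g−p) = 3/2·(14,6) = (21.0000,9.0000)
o1: d²=157 > ρ²=64 → inactive
o2: d²=26 ≤ ρ²=64; F_rep = 34·(1,5)/26² = (0.0503,0.2515)
o3: d²=82 > ρ²=64 → inactive
F = F_att + ΣF_rep = (21.0503,9.2515)
p' = p + 1/10·F = (-3.8950,-6.0749)

Fx=21.0503 Fy=9.2515 x'=-3.8950 y'=-6.0749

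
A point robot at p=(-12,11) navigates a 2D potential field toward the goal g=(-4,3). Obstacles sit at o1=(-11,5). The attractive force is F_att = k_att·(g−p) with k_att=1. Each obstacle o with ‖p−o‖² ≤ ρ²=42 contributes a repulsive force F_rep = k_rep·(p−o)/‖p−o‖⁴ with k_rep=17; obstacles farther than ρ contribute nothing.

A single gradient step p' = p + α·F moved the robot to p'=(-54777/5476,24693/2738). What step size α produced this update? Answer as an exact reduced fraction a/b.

α = 1/4

F_att = 1·(g−p) = 1·(8,-8) = (8.0000,-8.0000)
o1: d²=37 ≤ ρ²=42; F_rep = 17·(-1,6)/37² = (-0.0124,0.0745)
F = F_att + ΣF_rep = (7.9876,-7.9255)
Δp = p'−p = (1.9969,-1.9814); α = Δx/Fx = (10935/5476) / (10935/1369) = 1/4
check: Δy/Fy = (-5425/2738) / (-10850/1369) = 1/4 ✓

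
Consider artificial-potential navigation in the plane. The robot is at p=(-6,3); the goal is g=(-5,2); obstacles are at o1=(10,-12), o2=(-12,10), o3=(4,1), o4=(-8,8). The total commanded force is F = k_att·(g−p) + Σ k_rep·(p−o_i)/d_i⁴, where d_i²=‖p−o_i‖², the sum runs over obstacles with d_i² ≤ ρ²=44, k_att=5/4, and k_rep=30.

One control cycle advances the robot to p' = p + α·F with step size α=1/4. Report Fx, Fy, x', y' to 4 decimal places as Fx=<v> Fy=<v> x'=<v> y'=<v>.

F_att = 5/4·(g−p) = 5/4·(1,-1) = (1.2500,-1.2500)
o1: d²=481 > ρ²=44 → inactive
o2: d²=85 > ρ²=44 → inactive
o3: d²=104 > ρ²=44 → inactive
o4: d²=29 ≤ ρ²=44; F_rep = 30·(2,-5)/29² = (0.0713,-0.1784)
F = F_att + ΣF_rep = (1.3213,-1.4284)
p' = p + 1/4·F = (-5.6697,2.6429)

Fx=1.3213 Fy=-1.4284 x'=-5.6697 y'=2.6429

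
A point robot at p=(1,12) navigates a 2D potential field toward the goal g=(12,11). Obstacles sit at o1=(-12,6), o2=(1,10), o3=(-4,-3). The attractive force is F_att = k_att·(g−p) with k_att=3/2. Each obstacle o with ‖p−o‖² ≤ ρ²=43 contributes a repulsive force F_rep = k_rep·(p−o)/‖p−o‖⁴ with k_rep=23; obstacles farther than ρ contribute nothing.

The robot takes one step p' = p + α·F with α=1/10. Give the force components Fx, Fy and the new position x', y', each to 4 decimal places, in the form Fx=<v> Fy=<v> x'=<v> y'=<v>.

Fx=16.5000 Fy=1.3750 x'=2.6500 y'=12.1375

F_att = 3/2·(g−p) = 3/2·(11,-1) = (16.5000,-1.5000)
o1: d²=205 > ρ²=43 → inactive
o2: d²=4 ≤ ρ²=43; F_rep = 23·(0,2)/4² = (0.0000,2.8750)
o3: d²=250 > ρ²=43 → inactive
F = F_att + ΣF_rep = (16.5000,1.3750)
p' = p + 1/10·F = (2.6500,12.1375)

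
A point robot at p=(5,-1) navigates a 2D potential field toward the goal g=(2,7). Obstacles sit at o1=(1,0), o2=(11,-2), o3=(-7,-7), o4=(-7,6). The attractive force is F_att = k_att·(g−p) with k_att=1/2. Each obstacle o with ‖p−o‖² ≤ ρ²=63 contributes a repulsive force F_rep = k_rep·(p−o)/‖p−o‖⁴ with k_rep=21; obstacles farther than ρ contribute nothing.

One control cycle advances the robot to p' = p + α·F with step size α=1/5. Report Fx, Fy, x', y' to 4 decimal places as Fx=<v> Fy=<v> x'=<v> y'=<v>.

Fx=-1.3014 Fy=3.9427 x'=4.7397 y'=-0.2115

F_att = 1/2·(g−p) = 1/2·(-3,8) = (-1.5000,4.0000)
o1: d²=17 ≤ ρ²=63; F_rep = 21·(4,-1)/17² = (0.2907,-0.0727)
o2: d²=37 ≤ ρ²=63; F_rep = 21·(-6,1)/37² = (-0.0920,0.0153)
o3: d²=180 > ρ²=63 → inactive
o4: d²=193 > ρ²=63 → inactive
F = F_att + ΣF_rep = (-1.3014,3.9427)
p' = p + 1/5·F = (4.7397,-0.2115)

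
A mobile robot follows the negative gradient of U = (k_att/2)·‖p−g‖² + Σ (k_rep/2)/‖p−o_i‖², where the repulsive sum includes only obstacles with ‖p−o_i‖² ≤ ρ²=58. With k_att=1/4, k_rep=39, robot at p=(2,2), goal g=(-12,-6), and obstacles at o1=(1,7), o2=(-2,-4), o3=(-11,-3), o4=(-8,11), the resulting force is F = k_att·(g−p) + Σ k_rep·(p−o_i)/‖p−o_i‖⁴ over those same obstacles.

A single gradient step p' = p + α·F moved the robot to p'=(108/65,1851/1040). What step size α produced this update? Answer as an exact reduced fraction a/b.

F_att = 1/4·(g−p) = 1/4·(-14,-8) = (-3.5000,-2.0000)
o1: d²=26 ≤ ρ²=58; F_rep = 39·(1,-5)/26² = (0.0577,-0.2885)
o2: d²=52 ≤ ρ²=58; F_rep = 39·(4,6)/52² = (0.0577,0.0865)
o3: d²=194 > ρ²=58 → inactive
o4: d²=181 > ρ²=58 → inactive
F = F_att + ΣF_rep = (-3.3846,-2.2019)
Δp = p'−p = (-0.3385,-0.2202); α = Δx/Fx = (-22/65) / (-44/13) = 1/10
check: Δy/Fy = (-229/1040) / (-229/104) = 1/10 ✓

α = 1/10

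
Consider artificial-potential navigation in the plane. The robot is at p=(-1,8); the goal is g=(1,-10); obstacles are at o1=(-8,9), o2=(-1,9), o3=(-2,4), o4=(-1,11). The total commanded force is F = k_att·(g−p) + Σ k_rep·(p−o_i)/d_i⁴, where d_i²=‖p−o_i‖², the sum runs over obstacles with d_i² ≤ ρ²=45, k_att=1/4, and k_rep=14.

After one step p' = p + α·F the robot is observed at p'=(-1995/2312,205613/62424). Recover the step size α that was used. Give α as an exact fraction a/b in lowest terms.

α = 1/4

F_att = 1/4·(g−p) = 1/4·(2,-18) = (0.5000,-4.5000)
o1: d²=50 > ρ²=45 → inactive
o2: d²=1 ≤ ρ²=45; F_rep = 14·(0,-1)/1² = (0.0000,-14.0000)
o3: d²=17 ≤ ρ²=45; F_rep = 14·(1,4)/17² = (0.0484,0.1938)
o4: d²=9 ≤ ρ²=45; F_rep = 14·(0,-3)/9² = (0.0000,-0.5185)
F = F_att + ΣF_rep = (0.5484,-18.8247)
Δp = p'−p = (0.1371,-4.7062); α = Δx/Fx = (317/2312) / (317/578) = 1/4
check: Δy/Fy = (-293779/62424) / (-293779/15606) = 1/4 ✓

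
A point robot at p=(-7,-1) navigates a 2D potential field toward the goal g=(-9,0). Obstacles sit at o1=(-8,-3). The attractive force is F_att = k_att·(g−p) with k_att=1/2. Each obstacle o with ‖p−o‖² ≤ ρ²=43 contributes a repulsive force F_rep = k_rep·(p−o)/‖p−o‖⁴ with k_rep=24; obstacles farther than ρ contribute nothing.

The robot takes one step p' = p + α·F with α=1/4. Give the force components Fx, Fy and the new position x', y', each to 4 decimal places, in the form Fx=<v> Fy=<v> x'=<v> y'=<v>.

Fx=-0.0400 Fy=2.4200 x'=-7.0100 y'=-0.3950

F_att = 1/2·(g−p) = 1/2·(-2,1) = (-1.0000,0.5000)
o1: d²=5 ≤ ρ²=43; F_rep = 24·(1,2)/5² = (0.9600,1.9200)
F = F_att + ΣF_rep = (-0.0400,2.4200)
p' = p + 1/4·F = (-7.0100,-0.3950)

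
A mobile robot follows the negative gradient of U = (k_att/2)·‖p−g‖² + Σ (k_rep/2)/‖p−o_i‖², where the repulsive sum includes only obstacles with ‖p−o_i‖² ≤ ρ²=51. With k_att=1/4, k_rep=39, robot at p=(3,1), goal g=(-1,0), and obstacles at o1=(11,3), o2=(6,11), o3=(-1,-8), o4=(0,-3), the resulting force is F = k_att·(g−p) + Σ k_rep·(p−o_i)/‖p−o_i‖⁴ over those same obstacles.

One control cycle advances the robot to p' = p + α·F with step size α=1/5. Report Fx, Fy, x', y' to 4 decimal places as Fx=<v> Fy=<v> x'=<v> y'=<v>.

Fx=-0.8128 Fy=-0.0004 x'=2.8374 y'=0.9999

F_att = 1/4·(g−p) = 1/4·(-4,-1) = (-1.0000,-0.2500)
o1: d²=68 > ρ²=51 → inactive
o2: d²=109 > ρ²=51 → inactive
o3: d²=97 > ρ²=51 → inactive
o4: d²=25 ≤ ρ²=51; F_rep = 39·(3,4)/25² = (0.1872,0.2496)
F = F_att + ΣF_rep = (-0.8128,-0.0004)
p' = p + 1/5·F = (2.8374,0.9999)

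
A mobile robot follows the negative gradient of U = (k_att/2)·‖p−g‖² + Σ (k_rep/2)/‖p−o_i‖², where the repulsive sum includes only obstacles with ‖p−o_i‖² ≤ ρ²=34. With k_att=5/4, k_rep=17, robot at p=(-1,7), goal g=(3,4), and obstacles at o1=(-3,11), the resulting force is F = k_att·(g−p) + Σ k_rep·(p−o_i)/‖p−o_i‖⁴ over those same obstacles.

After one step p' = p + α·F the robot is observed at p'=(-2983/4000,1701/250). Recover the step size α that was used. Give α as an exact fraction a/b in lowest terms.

F_att = 5/4·(g−p) = 5/4·(4,-3) = (5.0000,-3.7500)
o1: d²=20 ≤ ρ²=34; F_rep = 17·(2,-4)/20² = (0.0850,-0.1700)
F = F_att + ΣF_rep = (5.0850,-3.9200)
Δp = p'−p = (0.2542,-0.1960); α = Δx/Fx = (1017/4000) / (1017/200) = 1/20
check: Δy/Fy = (-49/250) / (-98/25) = 1/20 ✓

α = 1/20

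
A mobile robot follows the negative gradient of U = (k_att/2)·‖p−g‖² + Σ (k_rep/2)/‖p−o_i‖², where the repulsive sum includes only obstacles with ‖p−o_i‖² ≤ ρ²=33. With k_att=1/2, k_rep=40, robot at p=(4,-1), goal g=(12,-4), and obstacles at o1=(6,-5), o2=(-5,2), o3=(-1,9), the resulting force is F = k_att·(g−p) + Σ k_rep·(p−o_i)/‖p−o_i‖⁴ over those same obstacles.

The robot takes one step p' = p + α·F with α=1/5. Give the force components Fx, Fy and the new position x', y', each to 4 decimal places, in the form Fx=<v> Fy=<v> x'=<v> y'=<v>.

F_att = 1/2·(g−p) = 1/2·(8,-3) = (4.0000,-1.5000)
o1: d²=20 ≤ ρ²=33; F_rep = 40·(-2,4)/20² = (-0.2000,0.4000)
o2: d²=90 > ρ²=33 → inactive
o3: d²=125 > ρ²=33 → inactive
F = F_att + ΣF_rep = (3.8000,-1.1000)
p' = p + 1/5·F = (4.7600,-1.2200)

Fx=3.8000 Fy=-1.1000 x'=4.7600 y'=-1.2200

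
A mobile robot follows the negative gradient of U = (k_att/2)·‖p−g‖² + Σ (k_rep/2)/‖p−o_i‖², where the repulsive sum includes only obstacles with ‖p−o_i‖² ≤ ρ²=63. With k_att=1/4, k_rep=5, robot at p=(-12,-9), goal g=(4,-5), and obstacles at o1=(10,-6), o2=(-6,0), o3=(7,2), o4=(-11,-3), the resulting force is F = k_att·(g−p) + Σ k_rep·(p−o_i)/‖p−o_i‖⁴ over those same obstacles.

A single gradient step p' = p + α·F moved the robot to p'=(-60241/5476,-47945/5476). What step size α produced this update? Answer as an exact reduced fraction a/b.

α = 1/4

F_att = 1/4·(g−p) = 1/4·(16,4) = (4.0000,1.0000)
o1: d²=493 > ρ²=63 → inactive
o2: d²=117 > ρ²=63 → inactive
o3: d²=482 > ρ²=63 → inactive
o4: d²=37 ≤ ρ²=63; F_rep = 5·(-1,-6)/37² = (-0.0037,-0.0219)
F = F_att + ΣF_rep = (3.9963,0.9781)
Δp = p'−p = (0.9991,0.2445); α = Δx/Fx = (5471/5476) / (5471/1369) = 1/4
check: Δy/Fy = (1339/5476) / (1339/1369) = 1/4 ✓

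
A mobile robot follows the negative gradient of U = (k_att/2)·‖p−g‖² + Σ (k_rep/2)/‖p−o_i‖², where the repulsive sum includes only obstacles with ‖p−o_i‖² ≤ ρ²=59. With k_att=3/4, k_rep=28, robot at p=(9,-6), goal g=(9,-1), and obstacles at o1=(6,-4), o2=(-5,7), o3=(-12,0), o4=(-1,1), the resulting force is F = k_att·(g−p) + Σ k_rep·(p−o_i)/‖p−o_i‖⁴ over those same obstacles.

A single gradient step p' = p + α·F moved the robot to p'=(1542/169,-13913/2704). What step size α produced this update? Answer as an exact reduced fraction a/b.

α = 1/4

F_att = 3/4·(g−p) = 3/4·(0,5) = (0.0000,3.7500)
o1: d²=13 ≤ ρ²=59; F_rep = 28·(3,-2)/13² = (0.4970,-0.3314)
o2: d²=365 > ρ²=59 → inactive
o3: d²=477 > ρ²=59 → inactive
o4: d²=149 > ρ²=59 → inactive
F = F_att + ΣF_rep = (0.4970,3.4186)
Δp = p'−p = (0.1243,0.8547); α = Δx/Fx = (21/169) / (84/169) = 1/4
check: Δy/Fy = (2311/2704) / (2311/676) = 1/4 ✓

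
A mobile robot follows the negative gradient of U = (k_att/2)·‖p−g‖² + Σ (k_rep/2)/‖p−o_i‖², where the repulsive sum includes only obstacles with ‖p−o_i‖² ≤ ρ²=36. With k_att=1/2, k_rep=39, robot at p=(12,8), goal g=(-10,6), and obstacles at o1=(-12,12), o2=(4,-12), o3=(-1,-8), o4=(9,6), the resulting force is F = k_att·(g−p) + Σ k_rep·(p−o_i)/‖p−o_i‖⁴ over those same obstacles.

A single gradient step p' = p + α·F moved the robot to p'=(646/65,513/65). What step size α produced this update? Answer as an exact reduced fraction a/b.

α = 1/5

F_att = 1/2·(g−p) = 1/2·(-22,-2) = (-11.0000,-1.0000)
o1: d²=592 > ρ²=36 → inactive
o2: d²=464 > ρ²=36 → inactive
o3: d²=425 > ρ²=36 → inactive
o4: d²=13 ≤ ρ²=36; F_rep = 39·(3,2)/13² = (0.6923,0.4615)
F = F_att + ΣF_rep = (-10.3077,-0.5385)
Δp = p'−p = (-2.0615,-0.1077); α = Δx/Fx = (-134/65) / (-134/13) = 1/5
check: Δy/Fy = (-7/65) / (-7/13) = 1/5 ✓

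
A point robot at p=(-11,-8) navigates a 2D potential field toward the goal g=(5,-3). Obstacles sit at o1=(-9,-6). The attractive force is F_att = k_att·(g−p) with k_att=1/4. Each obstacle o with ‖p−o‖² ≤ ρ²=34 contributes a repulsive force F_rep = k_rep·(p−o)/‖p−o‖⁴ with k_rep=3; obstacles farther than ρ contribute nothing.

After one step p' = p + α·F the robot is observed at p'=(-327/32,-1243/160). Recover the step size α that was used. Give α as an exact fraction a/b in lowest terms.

F_att = 1/4·(g−p) = 1/4·(16,5) = (4.0000,1.2500)
o1: d²=8 ≤ ρ²=34; F_rep = 3·(-2,-2)/8² = (-0.0938,-0.0938)
F = F_att + ΣF_rep = (3.9062,1.1562)
Δp = p'−p = (0.7812,0.2313); α = Δx/Fx = (25/32) / (125/32) = 1/5
check: Δy/Fy = (37/160) / (37/32) = 1/5 ✓

α = 1/5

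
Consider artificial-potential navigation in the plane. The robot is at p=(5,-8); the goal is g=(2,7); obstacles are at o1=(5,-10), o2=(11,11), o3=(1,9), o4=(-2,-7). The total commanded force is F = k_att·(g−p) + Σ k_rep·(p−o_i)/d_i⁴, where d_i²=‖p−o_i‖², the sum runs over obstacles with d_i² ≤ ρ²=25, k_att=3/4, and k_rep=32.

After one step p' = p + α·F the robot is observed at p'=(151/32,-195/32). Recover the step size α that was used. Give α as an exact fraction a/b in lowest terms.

F_att = 3/4·(g−p) = 3/4·(-3,15) = (-2.2500,11.2500)
o1: d²=4 ≤ ρ²=25; F_rep = 32·(0,2)/4² = (0.0000,4.0000)
o2: d²=397 > ρ²=25 → inactive
o3: d²=305 > ρ²=25 → inactive
o4: d²=50 > ρ²=25 → inactive
F = F_att + ΣF_rep = (-2.2500,15.2500)
Δp = p'−p = (-0.2812,1.9062); α = Δx/Fx = (-9/32) / (-9/4) = 1/8
check: Δy/Fy = (61/32) / (61/4) = 1/8 ✓

α = 1/8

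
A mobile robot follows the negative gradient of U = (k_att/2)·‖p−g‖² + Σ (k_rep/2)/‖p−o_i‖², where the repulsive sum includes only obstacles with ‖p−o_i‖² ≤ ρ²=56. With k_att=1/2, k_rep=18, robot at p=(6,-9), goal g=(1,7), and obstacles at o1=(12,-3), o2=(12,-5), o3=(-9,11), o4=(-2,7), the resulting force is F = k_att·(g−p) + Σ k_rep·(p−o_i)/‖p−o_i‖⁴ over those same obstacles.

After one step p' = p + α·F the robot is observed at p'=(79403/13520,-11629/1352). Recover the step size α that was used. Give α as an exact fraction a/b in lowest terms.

F_att = 1/2·(g−p) = 1/2·(-5,16) = (-2.5000,8.0000)
o1: d²=72 > ρ²=56 → inactive
o2: d²=52 ≤ ρ²=56; F_rep = 18·(-6,-4)/52² = (-0.0399,-0.0266)
o3: d²=625 > ρ²=56 → inactive
o4: d²=320 > ρ²=56 → inactive
F = F_att + ΣF_rep = (-2.5399,7.9734)
Δp = p'−p = (-0.1270,0.3987); α = Δx/Fx = (-1717/13520) / (-1717/676) = 1/20
check: Δy/Fy = (539/1352) / (2695/338) = 1/20 ✓

α = 1/20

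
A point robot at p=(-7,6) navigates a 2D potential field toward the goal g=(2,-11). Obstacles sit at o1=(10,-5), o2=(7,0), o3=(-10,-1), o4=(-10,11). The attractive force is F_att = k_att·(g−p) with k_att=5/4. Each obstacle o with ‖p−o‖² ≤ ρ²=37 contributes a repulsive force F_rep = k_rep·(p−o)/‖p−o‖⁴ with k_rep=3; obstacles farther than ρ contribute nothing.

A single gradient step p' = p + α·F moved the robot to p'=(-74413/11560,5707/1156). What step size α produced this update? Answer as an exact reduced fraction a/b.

F_att = 5/4·(g−p) = 5/4·(9,-17) = (11.2500,-21.2500)
o1: d²=410 > ρ²=37 → inactive
o2: d²=232 > ρ²=37 → inactive
o3: d²=58 > ρ²=37 → inactive
o4: d²=34 ≤ ρ²=37; F_rep = 3·(3,-5)/34² = (0.0078,-0.0130)
F = F_att + ΣF_rep = (11.2578,-21.2630)
Δp = p'−p = (0.5629,-1.0631); α = Δx/Fx = (6507/11560) / (6507/578) = 1/20
check: Δy/Fy = (-1229/1156) / (-6145/289) = 1/20 ✓

α = 1/20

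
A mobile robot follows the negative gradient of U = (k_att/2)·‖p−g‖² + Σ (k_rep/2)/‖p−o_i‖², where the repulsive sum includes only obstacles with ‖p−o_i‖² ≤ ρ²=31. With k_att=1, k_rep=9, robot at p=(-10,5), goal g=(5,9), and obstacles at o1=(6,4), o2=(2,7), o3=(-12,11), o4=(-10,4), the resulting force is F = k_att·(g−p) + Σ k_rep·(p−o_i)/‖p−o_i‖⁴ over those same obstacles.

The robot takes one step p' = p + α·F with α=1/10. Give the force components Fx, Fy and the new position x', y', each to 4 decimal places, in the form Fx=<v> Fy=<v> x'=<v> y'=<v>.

F_att = 1·(g−p) = 1·(15,4) = (15.0000,4.0000)
o1: d²=257 > ρ²=31 → inactive
o2: d²=148 > ρ²=31 → inactive
o3: d²=40 > ρ²=31 → inactive
o4: d²=1 ≤ ρ²=31; F_rep = 9·(0,1)/1² = (0.0000,9.0000)
F = F_att + ΣF_rep = (15.0000,13.0000)
p' = p + 1/10·F = (-8.5000,6.3000)

Fx=15.0000 Fy=13.0000 x'=-8.5000 y'=6.3000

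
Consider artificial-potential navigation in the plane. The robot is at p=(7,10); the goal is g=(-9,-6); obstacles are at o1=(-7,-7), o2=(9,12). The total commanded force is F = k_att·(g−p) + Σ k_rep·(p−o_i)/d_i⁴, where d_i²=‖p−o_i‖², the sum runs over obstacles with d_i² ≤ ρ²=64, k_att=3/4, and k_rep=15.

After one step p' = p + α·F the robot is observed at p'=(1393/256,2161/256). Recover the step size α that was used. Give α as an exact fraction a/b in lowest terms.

F_att = 3/4·(g−p) = 3/4·(-16,-16) = (-12.0000,-12.0000)
o1: d²=485 > ρ²=64 → inactive
o2: d²=8 ≤ ρ²=64; F_rep = 15·(-2,-2)/8² = (-0.4688,-0.4688)
F = F_att + ΣF_rep = (-12.4688,-12.4688)
Δp = p'−p = (-1.5586,-1.5586); α = Δx/Fx = (-399/256) / (-399/32) = 1/8
check: Δy/Fy = (-399/256) / (-399/32) = 1/8 ✓

α = 1/8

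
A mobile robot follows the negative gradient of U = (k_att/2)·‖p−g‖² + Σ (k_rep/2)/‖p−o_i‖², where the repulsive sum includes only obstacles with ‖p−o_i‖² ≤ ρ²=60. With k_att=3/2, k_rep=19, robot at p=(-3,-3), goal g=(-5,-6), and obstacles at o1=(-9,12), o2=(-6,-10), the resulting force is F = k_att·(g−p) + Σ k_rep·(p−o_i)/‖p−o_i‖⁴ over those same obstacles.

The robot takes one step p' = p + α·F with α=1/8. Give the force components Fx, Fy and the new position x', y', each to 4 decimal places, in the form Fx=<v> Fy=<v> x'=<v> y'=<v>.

F_att = 3/2·(g−p) = 3/2·(-2,-3) = (-3.0000,-4.5000)
o1: d²=261 > ρ²=60 → inactive
o2: d²=58 ≤ ρ²=60; F_rep = 19·(3,7)/58² = (0.0169,0.0395)
F = F_att + ΣF_rep = (-2.9831,-4.4605)
p' = p + 1/8·F = (-3.3729,-3.5576)

Fx=-2.9831 Fy=-4.4605 x'=-3.3729 y'=-3.5576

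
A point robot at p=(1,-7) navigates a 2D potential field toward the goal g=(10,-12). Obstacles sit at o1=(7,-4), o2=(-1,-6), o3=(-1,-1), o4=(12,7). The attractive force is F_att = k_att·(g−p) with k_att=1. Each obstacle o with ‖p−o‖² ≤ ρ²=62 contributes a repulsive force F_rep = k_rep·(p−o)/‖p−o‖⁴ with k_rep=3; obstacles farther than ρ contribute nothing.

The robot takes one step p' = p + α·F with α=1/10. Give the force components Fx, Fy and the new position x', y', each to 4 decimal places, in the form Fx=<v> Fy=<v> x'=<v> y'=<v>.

F_att = 1·(g−p) = 1·(9,-5) = (9.0000,-5.0000)
o1: d²=45 ≤ ρ²=62; F_rep = 3·(-6,-3)/45² = (-0.0089,-0.0044)
o2: d²=5 ≤ ρ²=62; F_rep = 3·(2,-1)/5² = (0.2400,-0.1200)
o3: d²=40 ≤ ρ²=62; F_rep = 3·(2,-6)/40² = (0.0037,-0.0112)
o4: d²=317 > ρ²=62 → inactive
F = F_att + ΣF_rep = (9.2349,-5.1357)
p' = p + 1/10·F = (1.9235,-7.5136)

Fx=9.2349 Fy=-5.1357 x'=1.9235 y'=-7.5136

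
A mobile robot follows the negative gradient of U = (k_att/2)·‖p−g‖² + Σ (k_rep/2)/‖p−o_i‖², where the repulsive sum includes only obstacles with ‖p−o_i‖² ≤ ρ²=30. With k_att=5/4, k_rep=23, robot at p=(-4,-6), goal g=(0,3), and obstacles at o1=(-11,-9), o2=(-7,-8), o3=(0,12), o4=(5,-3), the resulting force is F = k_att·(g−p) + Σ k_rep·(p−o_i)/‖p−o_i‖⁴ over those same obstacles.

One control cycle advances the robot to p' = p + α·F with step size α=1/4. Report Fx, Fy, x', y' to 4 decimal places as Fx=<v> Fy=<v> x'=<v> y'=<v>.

F_att = 5/4·(g−p) = 5/4·(4,9) = (5.0000,11.2500)
o1: d²=58 > ρ²=30 → inactive
o2: d²=13 ≤ ρ²=30; F_rep = 23·(3,2)/13² = (0.4083,0.2722)
o3: d²=340 > ρ²=30 → inactive
o4: d²=90 > ρ²=30 → inactive
F = F_att + ΣF_rep = (5.4083,11.5222)
p' = p + 1/4·F = (-2.6479,-3.1195)

Fx=5.4083 Fy=11.5222 x'=-2.6479 y'=-3.1195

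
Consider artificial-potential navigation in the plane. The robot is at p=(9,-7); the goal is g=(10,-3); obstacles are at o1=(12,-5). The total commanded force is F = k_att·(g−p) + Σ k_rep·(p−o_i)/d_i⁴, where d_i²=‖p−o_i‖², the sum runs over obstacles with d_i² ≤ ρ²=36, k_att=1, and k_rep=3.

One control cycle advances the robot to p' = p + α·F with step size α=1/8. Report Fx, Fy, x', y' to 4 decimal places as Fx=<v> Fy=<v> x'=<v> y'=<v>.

Fx=0.9467 Fy=3.9645 x'=9.1183 y'=-6.5044

F_att = 1·(g−p) = 1·(1,4) = (1.0000,4.0000)
o1: d²=13 ≤ ρ²=36; F_rep = 3·(-3,-2)/13² = (-0.0533,-0.0355)
F = F_att + ΣF_rep = (0.9467,3.9645)
p' = p + 1/8·F = (9.1183,-6.5044)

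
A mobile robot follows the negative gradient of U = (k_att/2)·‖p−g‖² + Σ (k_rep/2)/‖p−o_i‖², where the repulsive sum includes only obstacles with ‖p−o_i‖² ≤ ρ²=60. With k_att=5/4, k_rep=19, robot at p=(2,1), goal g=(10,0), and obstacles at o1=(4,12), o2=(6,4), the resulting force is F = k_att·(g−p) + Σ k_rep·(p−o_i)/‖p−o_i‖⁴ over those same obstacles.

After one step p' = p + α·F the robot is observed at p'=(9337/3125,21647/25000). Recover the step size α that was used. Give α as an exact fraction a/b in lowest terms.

α = 1/10

F_att = 5/4·(g−p) = 5/4·(8,-1) = (10.0000,-1.2500)
o1: d²=125 > ρ²=60 → inactive
o2: d²=25 ≤ ρ²=60; F_rep = 19·(-4,-3)/25² = (-0.1216,-0.0912)
F = F_att + ΣF_rep = (9.8784,-1.3412)
Δp = p'−p = (0.9878,-0.1341); α = Δx/Fx = (3087/3125) / (6174/625) = 1/10
check: Δy/Fy = (-3353/25000) / (-3353/2500) = 1/10 ✓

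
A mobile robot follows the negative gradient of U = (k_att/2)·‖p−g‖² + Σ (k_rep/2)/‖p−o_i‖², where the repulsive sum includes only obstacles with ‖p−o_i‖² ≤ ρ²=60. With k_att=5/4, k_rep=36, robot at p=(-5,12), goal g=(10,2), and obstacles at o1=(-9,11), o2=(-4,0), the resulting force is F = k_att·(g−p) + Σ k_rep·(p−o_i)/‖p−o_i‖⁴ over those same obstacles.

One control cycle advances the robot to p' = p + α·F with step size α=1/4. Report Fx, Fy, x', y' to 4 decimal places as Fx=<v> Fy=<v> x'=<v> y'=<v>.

F_att = 5/4·(g−p) = 5/4·(15,-10) = (18.7500,-12.5000)
o1: d²=17 ≤ ρ²=60; F_rep = 36·(4,1)/17² = (0.4983,0.1246)
o2: d²=145 > ρ²=60 → inactive
F = F_att + ΣF_rep = (19.2483,-12.3754)
p' = p + 1/4·F = (-0.1879,8.9061)

Fx=19.2483 Fy=-12.3754 x'=-0.1879 y'=8.9061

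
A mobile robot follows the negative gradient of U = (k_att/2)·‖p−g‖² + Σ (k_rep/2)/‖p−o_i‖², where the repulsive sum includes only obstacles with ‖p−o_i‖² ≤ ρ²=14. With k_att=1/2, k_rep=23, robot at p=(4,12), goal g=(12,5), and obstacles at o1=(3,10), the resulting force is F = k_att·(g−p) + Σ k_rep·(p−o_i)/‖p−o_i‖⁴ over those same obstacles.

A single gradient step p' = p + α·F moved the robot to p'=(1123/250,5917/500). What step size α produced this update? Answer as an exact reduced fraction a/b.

α = 1/10

F_att = 1/2·(g−p) = 1/2·(8,-7) = (4.0000,-3.5000)
o1: d²=5 ≤ ρ²=14; F_rep = 23·(1,2)/5² = (0.9200,1.8400)
F = F_att + ΣF_rep = (4.9200,-1.6600)
Δp = p'−p = (0.4920,-0.1660); α = Δx/Fx = (123/250) / (123/25) = 1/10
check: Δy/Fy = (-83/500) / (-83/50) = 1/10 ✓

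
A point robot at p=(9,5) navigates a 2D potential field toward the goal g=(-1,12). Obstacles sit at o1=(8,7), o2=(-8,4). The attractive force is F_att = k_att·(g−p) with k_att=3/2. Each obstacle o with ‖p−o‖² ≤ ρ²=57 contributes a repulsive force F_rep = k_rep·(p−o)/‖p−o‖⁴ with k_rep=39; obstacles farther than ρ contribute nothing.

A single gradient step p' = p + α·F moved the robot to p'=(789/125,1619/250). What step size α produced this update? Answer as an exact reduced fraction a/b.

F_att = 3/2·(g−p) = 3/2·(-10,7) = (-15.0000,10.5000)
o1: d²=5 ≤ ρ²=57; F_rep = 39·(1,-2)/5² = (1.5600,-3.1200)
o2: d²=290 > ρ²=57 → inactive
F = F_att + ΣF_rep = (-13.4400,7.3800)
Δp = p'−p = (-2.6880,1.4760); α = Δx/Fx = (-336/125) / (-336/25) = 1/5
check: Δy/Fy = (369/250) / (369/50) = 1/5 ✓

α = 1/5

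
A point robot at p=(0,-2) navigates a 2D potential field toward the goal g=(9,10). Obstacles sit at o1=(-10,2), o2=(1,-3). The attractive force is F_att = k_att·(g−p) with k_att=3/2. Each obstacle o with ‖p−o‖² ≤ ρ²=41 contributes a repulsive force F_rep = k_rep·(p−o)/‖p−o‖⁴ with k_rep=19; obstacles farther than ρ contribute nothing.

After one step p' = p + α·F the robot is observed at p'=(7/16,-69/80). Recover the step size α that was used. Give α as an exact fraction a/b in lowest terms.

α = 1/20

F_att = 3/2·(g−p) = 3/2·(9,12) = (13.5000,18.0000)
o1: d²=116 > ρ²=41 → inactive
o2: d²=2 ≤ ρ²=41; F_rep = 19·(-1,1)/2² = (-4.7500,4.7500)
F = F_att + ΣF_rep = (8.7500,22.7500)
Δp = p'−p = (0.4375,1.1375); α = Δx/Fx = (7/16) / (35/4) = 1/20
check: Δy/Fy = (91/80) / (91/4) = 1/20 ✓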